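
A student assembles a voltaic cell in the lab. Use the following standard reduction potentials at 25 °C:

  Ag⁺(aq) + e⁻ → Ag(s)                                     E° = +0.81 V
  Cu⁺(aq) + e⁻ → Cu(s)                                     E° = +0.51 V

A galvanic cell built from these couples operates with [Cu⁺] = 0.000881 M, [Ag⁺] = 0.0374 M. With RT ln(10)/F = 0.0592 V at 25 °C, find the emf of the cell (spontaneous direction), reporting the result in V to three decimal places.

Ag⁺/Ag is the cathode (higher E°), Cu⁺/Cu the anode: E°cell = +0.81 − (+0.51) = +0.30 V, n = 1.
Overall: Ag⁺(aq) + Cu(s) → Ag(s) + Cu⁺(aq)
Q = [Cu⁺] / ([Ag⁺]); log Q = -1.628.
E = E° − (0.0592/n) log Q = +0.30 − (0.0592/1)(-1.628) = +0.396 V.

+0.396 V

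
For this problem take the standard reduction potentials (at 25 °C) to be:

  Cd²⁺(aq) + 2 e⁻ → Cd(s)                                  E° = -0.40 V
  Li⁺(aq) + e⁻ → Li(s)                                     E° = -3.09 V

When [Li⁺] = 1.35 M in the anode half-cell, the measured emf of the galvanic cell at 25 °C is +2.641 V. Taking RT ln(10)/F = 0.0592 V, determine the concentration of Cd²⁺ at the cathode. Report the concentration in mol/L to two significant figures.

0.040 M

Cd²⁺/Cd is the cathode, Li⁺/Li the anode: E°cell = +2.69 V, n = 2.
Overall reaction: Cd²⁺(aq) + 2 Li(s) → Cd(s) + 2 Li⁺(aq); Q = [Li⁺]^2/[Cd²⁺]^1.
From E = E° − (0.0592/n) log Q: log Q = (E° − E)·n/0.0592 = (+2.69 − (+2.641))·2/0.0592 = 1.6554.
So 1·log[Cd²⁺] = 2·log(1.35) − log Q = 0.2607 − (1.6554) = -1.3947; [Cd²⁺] = 10^(-1.3947) ≈ 0.040 M.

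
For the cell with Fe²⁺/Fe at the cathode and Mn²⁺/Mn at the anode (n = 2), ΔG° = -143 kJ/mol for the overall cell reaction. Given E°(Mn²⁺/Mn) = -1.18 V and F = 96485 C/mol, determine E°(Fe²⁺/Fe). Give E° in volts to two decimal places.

E°cell = −ΔG°/(nF) = −(-143×10³)/((2)(96485)) = +0.741 V.
Since Fe²⁺/Fe is the cathode and Mn²⁺/Mn the anode, E°cell = E°(Fe²⁺/Fe) − E°(Mn²⁺/Mn).
So E°(Fe²⁺/Fe) = E°cell + E°(Mn²⁺/Mn) = +0.741 + (-1.18) = -0.44 V.

-0.44 V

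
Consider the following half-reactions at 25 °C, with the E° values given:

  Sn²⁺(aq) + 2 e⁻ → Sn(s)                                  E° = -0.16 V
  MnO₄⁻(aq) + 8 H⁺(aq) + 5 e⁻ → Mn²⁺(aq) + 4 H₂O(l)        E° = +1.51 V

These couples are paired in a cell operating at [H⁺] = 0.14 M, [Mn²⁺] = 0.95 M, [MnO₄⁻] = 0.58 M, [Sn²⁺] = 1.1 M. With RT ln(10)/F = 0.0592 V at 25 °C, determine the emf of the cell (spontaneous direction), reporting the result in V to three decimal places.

+1.585 V

MnO₄⁻/Mn²⁺ is the cathode (higher E°), Sn²⁺/Sn the anode: E°cell = +1.51 − (-0.16) = +1.67 V, n = 10.
Overall: 2 MnO₄⁻(aq) + 16 H⁺(aq) + 5 Sn(s) → 2 Mn²⁺(aq) + 8 H₂O(l) + 5 Sn²⁺(aq)
Q = [Mn²⁺]^2·[Sn²⁺]^5 / ([MnO₄⁻]^2·[H⁺]^16); log Q = 14.298.
E = E° − (0.0592/n) log Q = +1.67 − (0.0592/10)(14.298) = +1.585 V.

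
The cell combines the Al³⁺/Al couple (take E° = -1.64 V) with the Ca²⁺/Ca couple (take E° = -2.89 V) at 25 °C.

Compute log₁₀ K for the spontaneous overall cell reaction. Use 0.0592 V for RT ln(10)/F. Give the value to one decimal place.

Cathode: Al³⁺/Al; anode: Ca²⁺/Ca. E°cell = +1.25 V, n = 6.
log K = nE°cell / 0.0592 = (6)(+1.25) / 0.0592 = 126.7.

126.7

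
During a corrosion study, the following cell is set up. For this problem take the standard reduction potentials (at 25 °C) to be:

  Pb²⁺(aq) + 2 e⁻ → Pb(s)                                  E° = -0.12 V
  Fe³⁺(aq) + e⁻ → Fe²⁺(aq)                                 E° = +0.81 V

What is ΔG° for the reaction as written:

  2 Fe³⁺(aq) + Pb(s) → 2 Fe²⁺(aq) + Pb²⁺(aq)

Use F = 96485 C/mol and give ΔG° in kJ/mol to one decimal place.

-179.5 kJ/mol

As written, Fe³⁺/Fe²⁺ is reduced (cathode) and Pb²⁺/Pb is oxidised (anode), so E°cell = (+0.81) − (-0.12) = +0.93 V.
Balancing electrons gives n = 2.
ΔG° = −nFE° = −(2)(96485)(+0.93) = -179,462 J = -179.5 kJ/mol.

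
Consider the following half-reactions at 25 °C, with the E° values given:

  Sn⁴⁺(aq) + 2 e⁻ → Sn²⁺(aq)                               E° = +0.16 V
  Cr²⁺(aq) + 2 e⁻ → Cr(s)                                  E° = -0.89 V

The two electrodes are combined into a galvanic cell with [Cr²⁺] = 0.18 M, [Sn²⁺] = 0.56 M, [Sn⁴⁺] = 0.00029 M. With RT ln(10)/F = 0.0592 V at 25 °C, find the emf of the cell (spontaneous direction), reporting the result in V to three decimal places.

+0.975 V

Sn⁴⁺/Sn²⁺ is the cathode (higher E°), Cr²⁺/Cr the anode: E°cell = +0.16 − (-0.89) = +1.05 V, n = 2.
Overall: Sn⁴⁺(aq) + Cr(s) → Sn²⁺(aq) + Cr²⁺(aq)
Q = [Sn²⁺]·[Cr²⁺] / ([Sn⁴⁺]); log Q = 2.541.
E = E° − (0.0592/n) log Q = +1.05 − (0.0592/2)(2.541) = +0.975 V.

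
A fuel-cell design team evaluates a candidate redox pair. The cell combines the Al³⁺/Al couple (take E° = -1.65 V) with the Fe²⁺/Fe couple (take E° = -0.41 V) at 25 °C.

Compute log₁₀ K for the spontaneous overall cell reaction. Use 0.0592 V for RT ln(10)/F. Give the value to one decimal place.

Cathode: Fe²⁺/Fe; anode: Al³⁺/Al. E°cell = +1.24 V, n = 6.
log K = nE°cell / 0.0592 = (6)(+1.24) / 0.0592 = 125.7.

125.7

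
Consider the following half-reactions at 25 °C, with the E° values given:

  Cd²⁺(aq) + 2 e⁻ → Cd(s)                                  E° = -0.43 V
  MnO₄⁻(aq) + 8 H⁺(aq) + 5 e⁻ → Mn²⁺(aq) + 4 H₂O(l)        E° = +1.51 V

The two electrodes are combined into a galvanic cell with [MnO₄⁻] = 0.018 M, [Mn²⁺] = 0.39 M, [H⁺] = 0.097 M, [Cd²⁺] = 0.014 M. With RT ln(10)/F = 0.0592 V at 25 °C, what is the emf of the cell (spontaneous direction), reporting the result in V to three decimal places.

MnO₄⁻/Mn²⁺ is the cathode (higher E°), Cd²⁺/Cd the anode: E°cell = +1.51 − (-0.43) = +1.94 V, n = 10.
Overall: 2 MnO₄⁻(aq) + 16 H⁺(aq) + 5 Cd(s) → 2 Mn²⁺(aq) + 8 H₂O(l) + 5 Cd²⁺(aq)
Q = [Mn²⁺]^2·[Cd²⁺]^5 / ([MnO₄⁻]^2·[H⁺]^16); log Q = 9.614.
E = E° − (0.0592/n) log Q = +1.94 − (0.0592/10)(9.614) = +1.883 V.

+1.883 V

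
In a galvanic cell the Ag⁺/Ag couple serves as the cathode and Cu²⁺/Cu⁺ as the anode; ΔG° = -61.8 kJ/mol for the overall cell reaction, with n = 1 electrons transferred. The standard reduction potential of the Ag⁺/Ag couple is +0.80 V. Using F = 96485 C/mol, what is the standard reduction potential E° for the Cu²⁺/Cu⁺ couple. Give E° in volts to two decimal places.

E°cell = −ΔG°/(nF) = −(-61.8×10³)/((1)(96485)) = +0.641 V.
Since Ag⁺/Ag is the cathode and Cu²⁺/Cu⁺ the anode, E°cell = E°(Ag⁺/Ag) − E°(Cu²⁺/Cu⁺).
So E°(Cu²⁺/Cu⁺) = E°(Ag⁺/Ag) − E°cell = (+0.80) − (+0.641) = +0.16 V.

+0.16 V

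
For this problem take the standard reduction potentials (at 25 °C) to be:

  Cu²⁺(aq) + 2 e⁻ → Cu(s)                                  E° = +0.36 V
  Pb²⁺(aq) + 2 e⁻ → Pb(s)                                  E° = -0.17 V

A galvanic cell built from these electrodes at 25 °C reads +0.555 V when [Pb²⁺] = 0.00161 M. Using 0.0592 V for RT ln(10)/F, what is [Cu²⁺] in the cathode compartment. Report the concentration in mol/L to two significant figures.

Cu²⁺/Cu is the cathode, Pb²⁺/Pb the anode: E°cell = +0.53 V, n = 2.
Overall reaction: Cu²⁺(aq) + Pb(s) → Cu(s) + Pb²⁺(aq); Q = [Pb²⁺]^1/[Cu²⁺]^1.
From E = E° − (0.0592/n) log Q: log Q = (E° − E)·n/0.0592 = (+0.53 − (+0.555))·2/0.0592 = -0.8446.
So 1·log[Cu²⁺] = 1·log(0.00161) − log Q = -2.7932 − (-0.8446) = -1.9486; [Cu²⁺] = 10^(-1.9486) ≈ 0.011 M.

0.011 M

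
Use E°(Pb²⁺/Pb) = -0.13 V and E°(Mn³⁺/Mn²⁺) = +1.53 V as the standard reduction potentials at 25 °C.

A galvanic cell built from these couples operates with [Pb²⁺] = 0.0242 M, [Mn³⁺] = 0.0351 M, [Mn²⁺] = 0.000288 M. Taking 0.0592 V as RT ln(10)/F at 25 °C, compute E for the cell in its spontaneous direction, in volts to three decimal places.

+1.831 V

Mn³⁺/Mn²⁺ is the cathode (higher E°), Pb²⁺/Pb the anode: E°cell = +1.53 − (-0.13) = +1.66 V, n = 2.
Overall: 2 Mn³⁺(aq) + Pb(s) → 2 Mn²⁺(aq) + Pb²⁺(aq)
Q = [Mn²⁺]^2·[Pb²⁺] / ([Mn³⁺]^2); log Q = -5.788.
E = E° − (0.0592/n) log Q = +1.66 − (0.0592/2)(-5.788) = +1.831 V.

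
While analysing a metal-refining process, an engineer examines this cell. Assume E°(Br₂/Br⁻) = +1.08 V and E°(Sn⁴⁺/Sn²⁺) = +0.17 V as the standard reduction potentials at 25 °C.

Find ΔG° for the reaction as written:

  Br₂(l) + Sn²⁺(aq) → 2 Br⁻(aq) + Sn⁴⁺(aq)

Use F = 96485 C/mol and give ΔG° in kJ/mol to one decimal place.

As written, Br₂/Br⁻ is reduced (cathode) and Sn⁴⁺/Sn²⁺ is oxidised (anode), so E°cell = (+1.08) − (+0.17) = +0.91 V.
Balancing electrons gives n = 2.
ΔG° = −nFE° = −(2)(96485)(+0.91) = -175,603 J = -175.6 kJ/mol.

-175.6 kJ/mol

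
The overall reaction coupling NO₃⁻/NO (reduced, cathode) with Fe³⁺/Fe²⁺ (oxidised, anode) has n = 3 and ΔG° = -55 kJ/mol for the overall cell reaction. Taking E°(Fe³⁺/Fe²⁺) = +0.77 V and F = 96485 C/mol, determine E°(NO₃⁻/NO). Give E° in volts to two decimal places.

E°cell = −ΔG°/(nF) = −(-55×10³)/((3)(96485)) = +0.190 V.
Since NO₃⁻/NO is the cathode and Fe³⁺/Fe²⁺ the anode, E°cell = E°(NO₃⁻/NO) − E°(Fe³⁺/Fe²⁺).
So E°(NO₃⁻/NO) = E°cell + E°(Fe³⁺/Fe²⁺) = +0.190 + (+0.77) = +0.96 V.

+0.96 V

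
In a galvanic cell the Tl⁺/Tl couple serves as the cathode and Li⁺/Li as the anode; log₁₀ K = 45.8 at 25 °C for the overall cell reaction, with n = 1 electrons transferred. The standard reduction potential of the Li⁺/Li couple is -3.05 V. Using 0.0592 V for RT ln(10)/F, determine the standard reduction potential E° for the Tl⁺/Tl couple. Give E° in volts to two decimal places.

E°cell = (0.0592/n)·log K = (0.0592/1)(45.8) = +2.711 V.
Since Tl⁺/Tl is the cathode and Li⁺/Li the anode, E°cell = E°(Tl⁺/Tl) − E°(Li⁺/Li).
So E°(Tl⁺/Tl) = E°cell + E°(Li⁺/Li) = +2.711 + (-3.05) = -0.34 V.

-0.34 V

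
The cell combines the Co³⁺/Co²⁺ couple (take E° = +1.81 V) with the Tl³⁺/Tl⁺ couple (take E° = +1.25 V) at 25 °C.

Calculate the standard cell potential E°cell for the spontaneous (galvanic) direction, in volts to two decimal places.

+0.56 V

The Co³⁺/Co²⁺ couple has the higher reduction potential, so it is the cathode; Tl³⁺/Tl⁺ is oxidised at the anode.
E°cell = E°(cathode) − E°(anode) = (+1.81) − (+1.25) = +0.56 V.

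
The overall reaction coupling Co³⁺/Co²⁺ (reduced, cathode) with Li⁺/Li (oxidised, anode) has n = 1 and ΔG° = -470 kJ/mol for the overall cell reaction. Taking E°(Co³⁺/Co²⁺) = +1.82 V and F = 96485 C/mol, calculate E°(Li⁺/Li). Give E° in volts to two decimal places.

E°cell = −ΔG°/(nF) = −(-470×10³)/((1)(96485)) = +4.871 V.
Since Co³⁺/Co²⁺ is the cathode and Li⁺/Li the anode, E°cell = E°(Co³⁺/Co²⁺) − E°(Li⁺/Li).
So E°(Li⁺/Li) = E°(Co³⁺/Co²⁺) − E°cell = (+1.82) − (+4.871) = -3.05 V.

-3.05 V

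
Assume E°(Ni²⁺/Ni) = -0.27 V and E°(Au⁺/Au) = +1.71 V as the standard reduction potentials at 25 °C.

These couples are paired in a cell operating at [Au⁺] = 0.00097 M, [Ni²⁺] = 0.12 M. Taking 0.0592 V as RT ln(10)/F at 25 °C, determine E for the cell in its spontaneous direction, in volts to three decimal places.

+1.829 V

Au⁺/Au is the cathode (higher E°), Ni²⁺/Ni the anode: E°cell = +1.71 − (-0.27) = +1.98 V, n = 2.
Overall: 2 Au⁺(aq) + Ni(s) → 2 Au(s) + Ni²⁺(aq)
Q = [Ni²⁺] / ([Au⁺]^2); log Q = 5.106.
E = E° − (0.0592/n) log Q = +1.98 − (0.0592/2)(5.106) = +1.829 V.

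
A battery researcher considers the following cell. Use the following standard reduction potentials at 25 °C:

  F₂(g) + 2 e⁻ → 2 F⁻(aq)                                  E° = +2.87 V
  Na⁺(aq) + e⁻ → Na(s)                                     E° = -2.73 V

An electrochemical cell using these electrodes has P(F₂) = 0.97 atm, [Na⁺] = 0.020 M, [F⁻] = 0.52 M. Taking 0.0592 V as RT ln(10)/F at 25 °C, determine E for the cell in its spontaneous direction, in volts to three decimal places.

F₂/F⁻ is the cathode (higher E°), Na⁺/Na the anode: E°cell = +2.87 − (-2.73) = +5.60 V, n = 2.
Overall: F₂(g) + 2 Na(s) → 2 F⁻(aq) + 2 Na⁺(aq)
Q = [F⁻]^2·[Na⁺]^2 / (P(F₂)); log Q = -3.953.
E = E° − (0.0592/n) log Q = +5.60 − (0.0592/2)(-3.953) = +5.717 V.

+5.717 V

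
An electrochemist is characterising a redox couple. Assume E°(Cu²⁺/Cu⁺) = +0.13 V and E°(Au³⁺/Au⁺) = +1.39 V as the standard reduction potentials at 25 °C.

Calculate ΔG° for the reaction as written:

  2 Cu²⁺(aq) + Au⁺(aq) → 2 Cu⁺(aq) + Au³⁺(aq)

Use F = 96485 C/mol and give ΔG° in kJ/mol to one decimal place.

+243.1 kJ/mol

As written, Cu²⁺/Cu⁺ is reduced (cathode) and Au³⁺/Au⁺ is oxidised (anode), so E°cell = (+0.13) − (+1.39) = -1.26 V.
Balancing electrons gives n = 2.
ΔG° = −nFE° = −(2)(96485)(-1.26) = 243,142 J = +243.1 kJ/mol.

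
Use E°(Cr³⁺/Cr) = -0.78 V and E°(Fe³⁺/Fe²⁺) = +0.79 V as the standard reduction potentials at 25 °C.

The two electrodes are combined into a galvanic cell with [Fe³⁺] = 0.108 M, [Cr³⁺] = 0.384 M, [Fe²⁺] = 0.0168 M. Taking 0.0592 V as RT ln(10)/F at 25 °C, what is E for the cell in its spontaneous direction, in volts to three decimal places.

Fe³⁺/Fe²⁺ is the cathode (higher E°), Cr³⁺/Cr the anode: E°cell = +0.79 − (-0.78) = +1.57 V, n = 3.
Overall: 3 Fe³⁺(aq) + Cr(s) → 3 Fe²⁺(aq) + Cr³⁺(aq)
Q = [Fe²⁺]^3·[Cr³⁺] / ([Fe³⁺]^3); log Q = -2.840.
E = E° − (0.0592/n) log Q = +1.57 − (0.0592/3)(-2.840) = +1.626 V.

+1.626 V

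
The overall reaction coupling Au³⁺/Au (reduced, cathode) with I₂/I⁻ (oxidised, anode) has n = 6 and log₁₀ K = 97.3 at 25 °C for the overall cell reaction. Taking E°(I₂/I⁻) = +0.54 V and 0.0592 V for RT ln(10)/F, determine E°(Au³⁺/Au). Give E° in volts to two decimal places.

+1.50 V

E°cell = (0.0592/n)·log K = (0.0592/6)(97.3) = +0.960 V.
Since Au³⁺/Au is the cathode and I₂/I⁻ the anode, E°cell = E°(Au³⁺/Au) − E°(I₂/I⁻).
So E°(Au³⁺/Au) = E°cell + E°(I₂/I⁻) = +0.960 + (+0.54) = +1.50 V.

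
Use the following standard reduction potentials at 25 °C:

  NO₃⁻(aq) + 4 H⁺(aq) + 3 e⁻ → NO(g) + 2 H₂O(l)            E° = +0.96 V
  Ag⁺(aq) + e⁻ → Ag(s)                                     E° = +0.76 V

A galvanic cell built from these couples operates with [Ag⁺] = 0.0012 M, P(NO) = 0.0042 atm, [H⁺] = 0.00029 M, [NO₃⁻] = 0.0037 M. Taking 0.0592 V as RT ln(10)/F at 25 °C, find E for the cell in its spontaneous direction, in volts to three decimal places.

+0.093 V

NO₃⁻/NO is the cathode (higher E°), Ag⁺/Ag the anode: E°cell = +0.96 − (+0.76) = +0.20 V, n = 3.
Overall: NO₃⁻(aq) + 4 H⁺(aq) + 3 Ag(s) → NO(g) + 2 H₂O(l) + 3 Ag⁺(aq)
Q = P(NO)·[Ag⁺]^3 / ([NO₃⁻]·[H⁺]^4); log Q = 5.443.
E = E° − (0.0592/n) log Q = +0.20 − (0.0592/3)(5.443) = +0.093 V.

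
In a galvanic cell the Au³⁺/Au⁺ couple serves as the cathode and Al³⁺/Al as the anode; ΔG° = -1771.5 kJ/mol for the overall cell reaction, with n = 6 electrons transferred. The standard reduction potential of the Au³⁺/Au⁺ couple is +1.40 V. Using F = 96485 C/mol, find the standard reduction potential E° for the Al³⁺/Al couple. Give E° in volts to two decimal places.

-1.66 V

E°cell = −ΔG°/(nF) = −(-1771.5×10³)/((6)(96485)) = +3.060 V.
Since Au³⁺/Au⁺ is the cathode and Al³⁺/Al the anode, E°cell = E°(Au³⁺/Au⁺) − E°(Al³⁺/Al).
So E°(Al³⁺/Al) = E°(Au³⁺/Au⁺) − E°cell = (+1.40) − (+3.060) = -1.66 V.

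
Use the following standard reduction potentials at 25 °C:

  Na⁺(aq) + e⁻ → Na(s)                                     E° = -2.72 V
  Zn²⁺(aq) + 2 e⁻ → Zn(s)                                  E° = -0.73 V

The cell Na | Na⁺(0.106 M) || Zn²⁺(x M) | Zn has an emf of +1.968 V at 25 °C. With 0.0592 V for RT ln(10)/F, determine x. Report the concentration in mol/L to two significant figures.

Zn²⁺/Zn is the cathode, Na⁺/Na the anode: E°cell = +1.99 V, n = 2.
Overall reaction: Zn²⁺(aq) + 2 Na(s) → Zn(s) + 2 Na⁺(aq); Q = [Na⁺]^2/[Zn²⁺]^1.
From E = E° − (0.0592/n) log Q: log Q = (E° − E)·n/0.0592 = (+1.99 − (+1.968))·2/0.0592 = 0.7432.
So 1·log[Zn²⁺] = 2·log(0.106) − log Q = -1.9494 − (0.7432) = -2.6926; [Zn²⁺] = 10^(-2.6926) ≈ 0.0020 M.

0.0020 M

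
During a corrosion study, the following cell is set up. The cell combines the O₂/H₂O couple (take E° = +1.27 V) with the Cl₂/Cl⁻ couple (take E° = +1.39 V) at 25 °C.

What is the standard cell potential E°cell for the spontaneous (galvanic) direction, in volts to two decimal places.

The Cl₂/Cl⁻ couple has the higher reduction potential, so it is the cathode; O₂/H₂O is oxidised at the anode.
E°cell = E°(cathode) − E°(anode) = (+1.39) − (+1.27) = +0.12 V.

+0.12 V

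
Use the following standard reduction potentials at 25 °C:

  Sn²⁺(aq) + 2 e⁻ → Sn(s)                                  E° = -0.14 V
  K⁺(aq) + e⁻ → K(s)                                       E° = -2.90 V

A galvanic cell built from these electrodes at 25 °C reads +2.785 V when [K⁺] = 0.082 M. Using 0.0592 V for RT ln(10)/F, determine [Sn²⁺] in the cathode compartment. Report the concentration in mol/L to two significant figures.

Sn²⁺/Sn is the cathode, K⁺/K the anode: E°cell = +2.76 V, n = 2.
Overall reaction: Sn²⁺(aq) + 2 K(s) → Sn(s) + 2 K⁺(aq); Q = [K⁺]^2/[Sn²⁺]^1.
From E = E° − (0.0592/n) log Q: log Q = (E° − E)·n/0.0592 = (+2.76 − (+2.785))·2/0.0592 = -0.8446.
So 1·log[Sn²⁺] = 2·log(0.082) − log Q = -2.1724 − (-0.8446) = -1.3278; [Sn²⁺] = 10^(-1.3278) ≈ 0.047 M.

0.047 M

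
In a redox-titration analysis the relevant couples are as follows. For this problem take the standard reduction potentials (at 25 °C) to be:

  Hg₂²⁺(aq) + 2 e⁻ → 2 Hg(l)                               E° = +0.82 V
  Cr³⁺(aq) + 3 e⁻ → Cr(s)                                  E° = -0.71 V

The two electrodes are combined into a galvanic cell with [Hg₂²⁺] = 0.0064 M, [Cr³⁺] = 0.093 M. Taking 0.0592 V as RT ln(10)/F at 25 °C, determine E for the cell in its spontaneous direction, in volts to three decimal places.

Hg₂²⁺/Hg is the cathode (higher E°), Cr³⁺/Cr the anode: E°cell = +0.82 − (-0.71) = +1.53 V, n = 6.
Overall: 3 Hg₂²⁺(aq) + 2 Cr(s) → 6 Hg(l) + 2 Cr³⁺(aq)
Q = [Cr³⁺]^2 / ([Hg₂²⁺]^3); log Q = 4.518.
E = E° − (0.0592/n) log Q = +1.53 − (0.0592/6)(4.518) = +1.485 V.

+1.485 V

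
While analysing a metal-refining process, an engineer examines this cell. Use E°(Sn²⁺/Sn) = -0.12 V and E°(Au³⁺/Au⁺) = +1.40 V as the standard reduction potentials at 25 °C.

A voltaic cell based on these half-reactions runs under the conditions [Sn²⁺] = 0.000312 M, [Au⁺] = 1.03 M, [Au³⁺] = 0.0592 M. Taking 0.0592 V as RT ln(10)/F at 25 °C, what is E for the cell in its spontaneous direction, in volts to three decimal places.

+1.587 V

Au³⁺/Au⁺ is the cathode (higher E°), Sn²⁺/Sn the anode: E°cell = +1.40 − (-0.12) = +1.52 V, n = 2.
Overall: Au³⁺(aq) + Sn(s) → Au⁺(aq) + Sn²⁺(aq)
Q = [Au⁺]·[Sn²⁺] / ([Au³⁺]); log Q = -2.265.
E = E° − (0.0592/n) log Q = +1.52 − (0.0592/2)(-2.265) = +1.587 V.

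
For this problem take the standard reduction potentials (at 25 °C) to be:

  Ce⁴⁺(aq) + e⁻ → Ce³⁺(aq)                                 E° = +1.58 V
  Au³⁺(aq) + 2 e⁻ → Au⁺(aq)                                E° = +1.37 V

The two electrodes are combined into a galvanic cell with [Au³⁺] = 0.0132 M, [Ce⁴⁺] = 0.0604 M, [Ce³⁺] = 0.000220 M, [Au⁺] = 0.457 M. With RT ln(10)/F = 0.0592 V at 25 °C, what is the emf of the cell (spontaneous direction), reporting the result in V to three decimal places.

Ce⁴⁺/Ce³⁺ is the cathode (higher E°), Au³⁺/Au⁺ the anode: E°cell = +1.58 − (+1.37) = +0.21 V, n = 2.
Overall: 2 Ce⁴⁺(aq) + Au⁺(aq) → 2 Ce³⁺(aq) + Au³⁺(aq)
Q = [Ce³⁺]^2·[Au³⁺] / ([Ce⁴⁺]^2·[Au⁺]); log Q = -6.417.
E = E° − (0.0592/n) log Q = +0.21 − (0.0592/2)(-6.417) = +0.400 V.

+0.400 V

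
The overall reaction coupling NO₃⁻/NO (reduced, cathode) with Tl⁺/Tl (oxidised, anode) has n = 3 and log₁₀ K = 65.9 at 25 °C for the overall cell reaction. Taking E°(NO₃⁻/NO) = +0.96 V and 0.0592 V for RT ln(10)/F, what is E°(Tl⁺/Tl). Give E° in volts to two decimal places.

E°cell = (0.0592/n)·log K = (0.0592/3)(65.9) = +1.300 V.
Since NO₃⁻/NO is the cathode and Tl⁺/Tl the anode, E°cell = E°(NO₃⁻/NO) − E°(Tl⁺/Tl).
So E°(Tl⁺/Tl) = E°(NO₃⁻/NO) − E°cell = (+0.96) − (+1.300) = -0.34 V.

-0.34 V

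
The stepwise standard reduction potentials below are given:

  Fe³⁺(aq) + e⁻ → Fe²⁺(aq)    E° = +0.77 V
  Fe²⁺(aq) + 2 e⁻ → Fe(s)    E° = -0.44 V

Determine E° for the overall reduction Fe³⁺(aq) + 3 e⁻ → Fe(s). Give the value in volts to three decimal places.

-0.037 V

Since ΔG° = −nFE° is additive over sequential reductions, n₃E°₃ = n₁E°₁ + n₂E°₂.
E°₃ = (1×+0.77 + 2×-0.44) / 3 = (-0.110) / 3 = -0.037 V.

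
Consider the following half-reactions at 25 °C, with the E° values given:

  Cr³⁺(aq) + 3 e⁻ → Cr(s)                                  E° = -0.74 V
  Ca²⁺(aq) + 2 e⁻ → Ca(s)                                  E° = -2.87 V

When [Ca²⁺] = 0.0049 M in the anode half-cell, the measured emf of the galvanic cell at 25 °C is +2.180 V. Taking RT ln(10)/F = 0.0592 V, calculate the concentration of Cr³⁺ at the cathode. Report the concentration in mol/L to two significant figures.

Cr³⁺/Cr is the cathode, Ca²⁺/Ca the anode: E°cell = +2.13 V, n = 6.
Overall reaction: 2 Cr³⁺(aq) + 3 Ca(s) → 2 Cr(s) + 3 Ca²⁺(aq); Q = [Ca²⁺]^3/[Cr³⁺]^2.
From E = E° − (0.0592/n) log Q: log Q = (E° − E)·n/0.0592 = (+2.13 − (+2.180))·6/0.0592 = -5.0676.
So 2·log[Cr³⁺] = 3·log(0.0049) − log Q = -6.9294 − (-5.0676) = -1.8618; log[Cr³⁺] = -1.8618 / 2 = -0.9309; [Cr³⁺] = 10^(-0.9309) ≈ 0.12 M.

0.12 M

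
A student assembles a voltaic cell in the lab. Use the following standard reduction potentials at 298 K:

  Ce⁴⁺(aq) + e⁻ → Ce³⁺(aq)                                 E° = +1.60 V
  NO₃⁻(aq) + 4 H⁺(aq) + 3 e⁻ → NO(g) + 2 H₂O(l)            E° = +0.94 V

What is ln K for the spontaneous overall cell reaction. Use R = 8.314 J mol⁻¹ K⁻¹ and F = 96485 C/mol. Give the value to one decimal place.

Cathode: Ce⁴⁺/Ce³⁺; anode: NO₃⁻/NO. E°cell = (+1.60) − (+0.94) = +0.66 V, with n = 3.
ΔG° = −nFE° = −RT ln K, so ln K = nFE°/(RT) = (3)(96485)(+0.66) / ((8.314)(298)) = 77.108.

77.1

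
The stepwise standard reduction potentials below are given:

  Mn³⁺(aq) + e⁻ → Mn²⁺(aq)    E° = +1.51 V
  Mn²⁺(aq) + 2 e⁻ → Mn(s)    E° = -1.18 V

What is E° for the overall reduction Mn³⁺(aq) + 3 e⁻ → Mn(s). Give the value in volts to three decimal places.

-0.283 V

Since ΔG° = −nFE° is additive over sequential reductions, n₃E°₃ = n₁E°₁ + n₂E°₂.
E°₃ = (1×+1.51 + 2×-1.18) / 3 = (-0.850) / 3 = -0.283 V.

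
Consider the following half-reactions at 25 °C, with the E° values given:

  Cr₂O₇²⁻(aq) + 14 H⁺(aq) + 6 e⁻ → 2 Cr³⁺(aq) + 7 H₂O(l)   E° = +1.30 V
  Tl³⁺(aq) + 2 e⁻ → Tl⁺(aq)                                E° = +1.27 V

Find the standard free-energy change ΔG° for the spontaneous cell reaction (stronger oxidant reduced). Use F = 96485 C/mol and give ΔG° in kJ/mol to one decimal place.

-17.4 kJ/mol

Cr₂O₇²⁻/Cr³⁺ (E° = +1.30 V) is the cathode; Tl³⁺/Tl⁺ (E° = +1.27 V) is the anode, so E°cell = +0.03 V.
Balancing electrons gives n = 6 (lcm of 6 and 2).
ΔG° = −nFE° = −(6)(96485)(+0.03) = -17,367 J = -17.4 kJ/mol.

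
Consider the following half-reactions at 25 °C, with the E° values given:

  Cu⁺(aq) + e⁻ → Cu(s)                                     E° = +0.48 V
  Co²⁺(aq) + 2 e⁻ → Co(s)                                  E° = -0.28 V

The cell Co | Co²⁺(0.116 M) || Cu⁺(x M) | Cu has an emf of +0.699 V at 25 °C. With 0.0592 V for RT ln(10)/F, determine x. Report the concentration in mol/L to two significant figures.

0.032 M

Cu⁺/Cu is the cathode, Co²⁺/Co the anode: E°cell = +0.76 V, n = 2.
Overall reaction: 2 Cu⁺(aq) + Co(s) → 2 Cu(s) + Co²⁺(aq); Q = [Co²⁺]^1/[Cu⁺]^2.
From E = E° − (0.0592/n) log Q: log Q = (E° − E)·n/0.0592 = (+0.76 − (+0.699))·2/0.0592 = 2.0608.
So 2·log[Cu⁺] = 1·log(0.116) − log Q = -0.9355 − (2.0608) = -2.9963; log[Cu⁺] = -2.9963 / 2 = -1.4982; [Cu⁺] = 10^(-1.4982) ≈ 0.032 M.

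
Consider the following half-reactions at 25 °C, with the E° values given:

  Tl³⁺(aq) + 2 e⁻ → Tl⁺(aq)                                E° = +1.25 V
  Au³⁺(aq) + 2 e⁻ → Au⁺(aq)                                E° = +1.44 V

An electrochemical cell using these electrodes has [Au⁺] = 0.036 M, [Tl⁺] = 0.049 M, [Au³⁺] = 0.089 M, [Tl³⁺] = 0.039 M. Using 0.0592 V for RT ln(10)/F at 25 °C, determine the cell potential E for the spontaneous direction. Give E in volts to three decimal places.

Au³⁺/Au⁺ is the cathode (higher E°), Tl³⁺/Tl⁺ the anode: E°cell = +1.44 − (+1.25) = +0.19 V, n = 2.
Overall: Au³⁺(aq) + Tl⁺(aq) → Au⁺(aq) + Tl³⁺(aq)
Q = [Au⁺]·[Tl³⁺] / ([Au³⁺]·[Tl⁺]); log Q = -0.492.
E = E° − (0.0592/n) log Q = +0.19 − (0.0592/2)(-0.492) = +0.205 V.

+0.205 V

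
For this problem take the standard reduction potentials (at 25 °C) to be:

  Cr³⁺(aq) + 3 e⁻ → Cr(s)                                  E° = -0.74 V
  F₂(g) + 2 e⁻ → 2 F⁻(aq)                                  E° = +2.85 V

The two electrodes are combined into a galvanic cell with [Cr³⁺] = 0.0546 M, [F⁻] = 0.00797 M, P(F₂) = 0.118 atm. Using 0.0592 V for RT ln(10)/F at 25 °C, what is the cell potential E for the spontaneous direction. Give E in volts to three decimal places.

+3.712 V

F₂/F⁻ is the cathode (higher E°), Cr³⁺/Cr the anode: E°cell = +2.85 − (-0.74) = +3.59 V, n = 6.
Overall: 3 F₂(g) + 2 Cr(s) → 6 F⁻(aq) + 2 Cr³⁺(aq)
Q = [F⁻]^6·[Cr³⁺]^2 / (P(F₂)^3); log Q = -12.333.
E = E° − (0.0592/n) log Q = +3.59 − (0.0592/6)(-12.333) = +3.712 V.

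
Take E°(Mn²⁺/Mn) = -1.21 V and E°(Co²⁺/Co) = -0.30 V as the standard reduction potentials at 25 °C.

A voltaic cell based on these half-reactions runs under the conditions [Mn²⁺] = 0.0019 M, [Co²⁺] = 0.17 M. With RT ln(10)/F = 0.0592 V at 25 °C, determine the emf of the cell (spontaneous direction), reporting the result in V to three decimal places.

Co²⁺/Co is the cathode (higher E°), Mn²⁺/Mn the anode: E°cell = -0.30 − (-1.21) = +0.91 V, n = 2.
Overall: Co²⁺(aq) + Mn(s) → Co(s) + Mn²⁺(aq)
Q = [Mn²⁺] / ([Co²⁺]); log Q = -1.952.
E = E° − (0.0592/n) log Q = +0.91 − (0.0592/2)(-1.952) = +0.968 V.

+0.968 V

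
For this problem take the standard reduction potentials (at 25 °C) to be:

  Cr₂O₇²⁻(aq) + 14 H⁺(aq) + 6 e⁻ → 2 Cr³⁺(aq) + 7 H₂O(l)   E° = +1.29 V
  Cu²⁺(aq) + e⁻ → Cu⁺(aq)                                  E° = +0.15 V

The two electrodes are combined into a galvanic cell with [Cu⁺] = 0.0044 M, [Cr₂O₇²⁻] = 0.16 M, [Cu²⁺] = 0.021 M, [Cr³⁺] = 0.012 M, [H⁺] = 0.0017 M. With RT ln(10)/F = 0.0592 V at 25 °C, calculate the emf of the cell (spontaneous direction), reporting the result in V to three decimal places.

+0.747 V

Cr₂O₇²⁻/Cr³⁺ is the cathode (higher E°), Cu²⁺/Cu⁺ the anode: E°cell = +1.29 − (+0.15) = +1.14 V, n = 6.
Overall: Cr₂O₇²⁻(aq) + 14 H⁺(aq) + 6 Cu⁺(aq) → 2 Cr³⁺(aq) + 7 H₂O(l) + 6 Cu²⁺(aq)
Q = [Cr³⁺]^2·[Cu²⁺]^6 / ([Cr₂O₇²⁻]·[H⁺]^14·[Cu⁺]^6); log Q = 39.801.
E = E° − (0.0592/n) log Q = +1.14 − (0.0592/6)(39.801) = +0.747 V.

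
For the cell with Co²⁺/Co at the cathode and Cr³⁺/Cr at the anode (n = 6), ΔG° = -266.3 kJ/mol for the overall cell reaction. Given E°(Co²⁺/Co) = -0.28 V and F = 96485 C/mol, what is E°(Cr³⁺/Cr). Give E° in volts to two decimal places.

-0.74 V

E°cell = −ΔG°/(nF) = −(-266.3×10³)/((6)(96485)) = +0.460 V.
Since Co²⁺/Co is the cathode and Cr³⁺/Cr the anode, E°cell = E°(Co²⁺/Co) − E°(Cr³⁺/Cr).
So E°(Cr³⁺/Cr) = E°(Co²⁺/Co) − E°cell = (-0.28) − (+0.460) = -0.74 V.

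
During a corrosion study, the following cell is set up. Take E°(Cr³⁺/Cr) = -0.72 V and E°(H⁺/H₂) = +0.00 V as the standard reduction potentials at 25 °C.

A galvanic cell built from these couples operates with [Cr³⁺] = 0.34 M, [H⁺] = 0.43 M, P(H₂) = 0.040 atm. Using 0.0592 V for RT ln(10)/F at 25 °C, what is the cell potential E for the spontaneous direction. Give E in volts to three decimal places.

H⁺/H₂ is the cathode (higher E°), Cr³⁺/Cr the anode: E°cell = +0.00 − (-0.72) = +0.72 V, n = 6.
Overall: 6 H⁺(aq) + 2 Cr(s) → 3 H₂(g) + 2 Cr³⁺(aq)
Q = P(H₂)^3·[Cr³⁺]^2 / ([H⁺]^6); log Q = -2.932.
E = E° − (0.0592/n) log Q = +0.72 − (0.0592/6)(-2.932) = +0.749 V.

+0.749 V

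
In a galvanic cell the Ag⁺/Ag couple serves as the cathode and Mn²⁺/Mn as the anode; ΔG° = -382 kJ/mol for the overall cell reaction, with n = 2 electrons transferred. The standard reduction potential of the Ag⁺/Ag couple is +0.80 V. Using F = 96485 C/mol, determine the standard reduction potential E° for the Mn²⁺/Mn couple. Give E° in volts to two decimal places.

-1.18 V

E°cell = −ΔG°/(nF) = −(-382×10³)/((2)(96485)) = +1.980 V.
Since Ag⁺/Ag is the cathode and Mn²⁺/Mn the anode, E°cell = E°(Ag⁺/Ag) − E°(Mn²⁺/Mn).
So E°(Mn²⁺/Mn) = E°(Ag⁺/Ag) − E°cell = (+0.80) − (+1.980) = -1.18 V.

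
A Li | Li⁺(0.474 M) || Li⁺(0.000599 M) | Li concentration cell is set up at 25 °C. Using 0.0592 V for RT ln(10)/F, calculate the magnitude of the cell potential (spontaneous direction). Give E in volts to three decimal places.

For a concentration cell E°cell = 0. The 0.474 M side is the cathode (reduction is favoured where [Li⁺] is higher).
With n = 1, E = −(0.0592/1) log([Li⁺]ₐₙ/[Li⁺]꜀ₐₜ) = −(0.0592/1) log(0.000599/0.474) = −(0.0592/1)(-2.898) = +0.172 V.

+0.172 V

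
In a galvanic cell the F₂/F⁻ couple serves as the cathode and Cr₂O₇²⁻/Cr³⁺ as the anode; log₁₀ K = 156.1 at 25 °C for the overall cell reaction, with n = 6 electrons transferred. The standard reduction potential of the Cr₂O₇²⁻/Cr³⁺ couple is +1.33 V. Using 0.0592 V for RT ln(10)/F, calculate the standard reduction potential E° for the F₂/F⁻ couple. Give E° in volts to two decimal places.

+2.87 V

E°cell = (0.0592/n)·log K = (0.0592/6)(156.1) = +1.540 V.
Since F₂/F⁻ is the cathode and Cr₂O₇²⁻/Cr³⁺ the anode, E°cell = E°(F₂/F⁻) − E°(Cr₂O₇²⁻/Cr³⁺).
So E°(F₂/F⁻) = E°cell + E°(Cr₂O₇²⁻/Cr³⁺) = +1.540 + (+1.33) = +2.87 V.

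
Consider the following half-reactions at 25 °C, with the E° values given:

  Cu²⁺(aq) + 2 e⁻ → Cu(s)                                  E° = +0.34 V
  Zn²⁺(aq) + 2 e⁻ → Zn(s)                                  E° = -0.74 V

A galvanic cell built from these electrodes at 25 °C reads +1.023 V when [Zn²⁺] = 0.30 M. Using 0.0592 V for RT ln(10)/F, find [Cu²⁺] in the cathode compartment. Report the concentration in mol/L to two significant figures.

Cu²⁺/Cu is the cathode, Zn²⁺/Zn the anode: E°cell = +1.08 V, n = 2.
Overall reaction: Cu²⁺(aq) + Zn(s) → Cu(s) + Zn²⁺(aq); Q = [Zn²⁺]^1/[Cu²⁺]^1.
From E = E° − (0.0592/n) log Q: log Q = (E° − E)·n/0.0592 = (+1.08 − (+1.023))·2/0.0592 = 1.9257.
So 1·log[Cu²⁺] = 1·log(0.3) − log Q = -0.5229 − (1.9257) = -2.4486; [Cu²⁺] = 10^(-2.4486) ≈ 0.0036 M.

0.0036 M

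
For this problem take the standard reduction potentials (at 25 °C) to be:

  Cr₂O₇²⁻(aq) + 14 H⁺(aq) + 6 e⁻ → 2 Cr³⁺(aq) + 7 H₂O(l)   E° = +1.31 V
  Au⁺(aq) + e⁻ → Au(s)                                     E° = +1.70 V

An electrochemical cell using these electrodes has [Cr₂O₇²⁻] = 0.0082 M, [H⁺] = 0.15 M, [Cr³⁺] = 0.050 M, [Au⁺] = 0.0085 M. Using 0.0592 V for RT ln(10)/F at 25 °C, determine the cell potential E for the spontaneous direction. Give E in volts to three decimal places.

Au⁺/Au is the cathode (higher E°), Cr₂O₇²⁻/Cr³⁺ the anode: E°cell = +1.70 − (+1.31) = +0.39 V, n = 6.
Overall: 6 Au⁺(aq) + 2 Cr³⁺(aq) + 7 H₂O(l) → 6 Au(s) + Cr₂O₇²⁻(aq) + 14 H⁺(aq)
Q = [Cr₂O₇²⁻]·[H⁺]^14 / ([Au⁺]^6·[Cr³⁺]^2); log Q = 1.405.
E = E° − (0.0592/n) log Q = +0.39 − (0.0592/6)(1.405) = +0.376 V.

+0.376 V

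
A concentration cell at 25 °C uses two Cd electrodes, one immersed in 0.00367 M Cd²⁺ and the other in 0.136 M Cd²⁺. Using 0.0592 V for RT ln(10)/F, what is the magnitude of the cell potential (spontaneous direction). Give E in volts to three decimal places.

+0.046 V

For a concentration cell E°cell = 0. The 0.136 M side is the cathode (reduction is favoured where [Cd²⁺] is higher).
With n = 2, E = −(0.0592/2) log([Cd²⁺]ₐₙ/[Cd²⁺]꜀ₐₜ) = −(0.0592/2) log(0.00367/0.136) = −(0.0592/2)(-1.569) = +0.046 V.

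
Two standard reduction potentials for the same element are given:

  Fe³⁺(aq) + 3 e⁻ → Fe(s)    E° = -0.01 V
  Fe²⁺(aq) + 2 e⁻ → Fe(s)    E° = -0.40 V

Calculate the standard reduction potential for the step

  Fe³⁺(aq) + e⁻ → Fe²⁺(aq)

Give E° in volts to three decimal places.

Sequential free energies add, so n₃E°₃ = n₁E°₁ + n₂E°₂.
With n₃ = 3, and the known step contributing 2×(-0.40) V, the unknown satisfies 1·E° = 3×(-0.01) − 2×(-0.40) = +0.770.
E° = +0.770 / 1 = +0.770 V.

+0.770 V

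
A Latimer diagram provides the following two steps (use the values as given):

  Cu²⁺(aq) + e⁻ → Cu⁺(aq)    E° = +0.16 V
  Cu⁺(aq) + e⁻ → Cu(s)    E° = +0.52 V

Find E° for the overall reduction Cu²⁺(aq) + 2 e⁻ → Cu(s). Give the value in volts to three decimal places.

+0.340 V

Since ΔG° = −nFE° is additive over sequential reductions, n₃E°₃ = n₁E°₁ + n₂E°₂.
E°₃ = (1×+0.16 + 1×+0.52) / 2 = (+0.680) / 2 = +0.340 V.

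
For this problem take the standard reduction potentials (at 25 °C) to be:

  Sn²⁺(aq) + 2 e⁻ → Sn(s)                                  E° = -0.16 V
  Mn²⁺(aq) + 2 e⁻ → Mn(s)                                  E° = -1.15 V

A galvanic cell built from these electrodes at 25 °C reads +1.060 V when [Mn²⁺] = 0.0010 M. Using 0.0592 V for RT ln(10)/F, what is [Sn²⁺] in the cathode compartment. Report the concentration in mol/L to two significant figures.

Sn²⁺/Sn is the cathode, Mn²⁺/Mn the anode: E°cell = +0.99 V, n = 2.
Overall reaction: Sn²⁺(aq) + Mn(s) → Sn(s) + Mn²⁺(aq); Q = [Mn²⁺]^1/[Sn²⁺]^1.
From E = E° − (0.0592/n) log Q: log Q = (E° − E)·n/0.0592 = (+0.99 − (+1.060))·2/0.0592 = -2.3649.
So 1·log[Sn²⁺] = 1·log(0.001) − log Q = -3.0000 − (-2.3649) = -0.6351; [Sn²⁺] = 10^(-0.6351) ≈ 0.23 M.

0.23 M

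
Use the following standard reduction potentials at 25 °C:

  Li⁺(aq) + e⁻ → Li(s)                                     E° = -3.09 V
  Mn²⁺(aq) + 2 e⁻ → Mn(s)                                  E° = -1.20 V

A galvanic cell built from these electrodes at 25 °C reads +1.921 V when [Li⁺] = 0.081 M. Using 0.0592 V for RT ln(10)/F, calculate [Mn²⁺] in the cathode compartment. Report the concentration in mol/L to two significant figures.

0.073 M

Mn²⁺/Mn is the cathode, Li⁺/Li the anode: E°cell = +1.89 V, n = 2.
Overall reaction: Mn²⁺(aq) + 2 Li(s) → Mn(s) + 2 Li⁺(aq); Q = [Li⁺]^2/[Mn²⁺]^1.
From E = E° − (0.0592/n) log Q: log Q = (E° − E)·n/0.0592 = (+1.89 − (+1.921))·2/0.0592 = -1.0473.
So 1·log[Mn²⁺] = 2·log(0.081) − log Q = -2.1830 − (-1.0473) = -1.1357; [Mn²⁺] = 10^(-1.1357) ≈ 0.073 M.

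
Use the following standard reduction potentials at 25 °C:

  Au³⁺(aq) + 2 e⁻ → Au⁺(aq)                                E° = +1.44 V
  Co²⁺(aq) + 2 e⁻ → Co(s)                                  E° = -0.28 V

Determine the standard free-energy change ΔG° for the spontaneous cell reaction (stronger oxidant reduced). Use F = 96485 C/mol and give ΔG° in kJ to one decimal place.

Au³⁺/Au⁺ (E° = +1.44 V) is the cathode; Co²⁺/Co (E° = -0.28 V) is the anode, so E°cell = +1.72 V.
Balancing electrons gives n = 2 (lcm of 2 and 2).
ΔG° = −nFE° = −(2)(96485)(+1.72) = -331,908 J = -331.9 kJ.

-331.9 kJ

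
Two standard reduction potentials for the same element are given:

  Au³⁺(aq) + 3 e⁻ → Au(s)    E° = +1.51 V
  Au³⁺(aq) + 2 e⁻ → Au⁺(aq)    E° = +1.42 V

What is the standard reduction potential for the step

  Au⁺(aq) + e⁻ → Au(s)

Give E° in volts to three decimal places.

Sequential free energies add, so n₃E°₃ = n₁E°₁ + n₂E°₂.
With n₃ = 3, and the known step contributing 2×(+1.42) V, the unknown satisfies 1·E° = 3×(+1.51) − 2×(+1.42) = +1.690.
E° = +1.690 / 1 = +1.690 V.

+1.690 V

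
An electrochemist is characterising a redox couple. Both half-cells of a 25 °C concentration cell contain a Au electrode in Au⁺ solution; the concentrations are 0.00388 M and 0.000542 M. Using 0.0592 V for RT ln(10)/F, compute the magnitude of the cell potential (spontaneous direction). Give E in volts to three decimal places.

For a concentration cell E°cell = 0. The 0.00388 M side is the cathode (reduction is favoured where [Au⁺] is higher).
With n = 1, E = −(0.0592/1) log([Au⁺]ₐₙ/[Au⁺]꜀ₐₜ) = −(0.0592/1) log(0.000542/0.00388) = −(0.0592/1)(-0.855) = +0.051 V.

+0.051 V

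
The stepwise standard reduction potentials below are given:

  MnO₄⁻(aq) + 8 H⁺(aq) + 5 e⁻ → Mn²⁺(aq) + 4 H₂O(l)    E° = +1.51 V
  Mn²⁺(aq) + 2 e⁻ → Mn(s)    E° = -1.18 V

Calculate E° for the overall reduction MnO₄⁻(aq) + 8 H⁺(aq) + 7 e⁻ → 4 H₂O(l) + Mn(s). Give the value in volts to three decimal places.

+0.741 V

Standard free energies of sequential steps add: ΔG°₃ = ΔG°₁ + ΔG°₂, so n₃E°₃ = n₁E°₁ + n₂E°₂.
E°₃ = (5×+1.51 + 2×-1.18) / 7 = (+5.190) / 7 = +0.741 V.
E° values themselves are not directly additive — weighting by electron count is essential.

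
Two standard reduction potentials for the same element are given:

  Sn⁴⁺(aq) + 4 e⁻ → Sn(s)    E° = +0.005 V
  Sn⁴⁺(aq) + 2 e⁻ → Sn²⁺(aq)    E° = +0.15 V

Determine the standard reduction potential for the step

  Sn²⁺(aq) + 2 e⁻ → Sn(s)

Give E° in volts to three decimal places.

-0.140 V

Sequential free energies add, so n₃E°₃ = n₁E°₁ + n₂E°₂.
With n₃ = 4, and the known step contributing 2×(+0.15) V, the unknown satisfies 2·E° = 4×(+0.005) − 2×(+0.15) = -0.280.
E° = -0.280 / 2 = -0.140 V.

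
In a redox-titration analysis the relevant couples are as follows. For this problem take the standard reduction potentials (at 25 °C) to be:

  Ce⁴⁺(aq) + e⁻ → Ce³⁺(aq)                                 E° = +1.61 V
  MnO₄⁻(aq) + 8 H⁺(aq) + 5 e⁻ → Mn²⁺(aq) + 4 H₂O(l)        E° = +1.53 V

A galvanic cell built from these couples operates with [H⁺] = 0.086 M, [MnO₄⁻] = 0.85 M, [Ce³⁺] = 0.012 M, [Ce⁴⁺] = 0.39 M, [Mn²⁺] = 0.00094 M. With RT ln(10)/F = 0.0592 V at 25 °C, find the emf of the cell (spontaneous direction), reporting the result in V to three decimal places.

Ce⁴⁺/Ce³⁺ is the cathode (higher E°), MnO₄⁻/Mn²⁺ the anode: E°cell = +1.61 − (+1.53) = +0.08 V, n = 5.
Overall: 5 Ce⁴⁺(aq) + Mn²⁺(aq) + 4 H₂O(l) → 5 Ce³⁺(aq) + MnO₄⁻(aq) + 8 H⁺(aq)
Q = [Ce³⁺]^5·[MnO₄⁻]·[H⁺]^8 / ([Ce⁴⁺]^5·[Mn²⁺]); log Q = -13.127.
E = E° − (0.0592/n) log Q = +0.08 − (0.0592/5)(-13.127) = +0.235 V.

+0.235 V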